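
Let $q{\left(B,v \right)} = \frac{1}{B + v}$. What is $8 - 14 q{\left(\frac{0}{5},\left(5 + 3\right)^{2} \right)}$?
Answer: $\frac{249}{32} \approx 7.7813$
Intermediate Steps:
$8 - 14 q{\left(\frac{0}{5},\left(5 + 3\right)^{2} \right)} = 8 - \frac{14}{\frac{0}{5} + \left(5 + 3\right)^{2}} = 8 - \frac{14}{0 \cdot \frac{1}{5} + 8^{2}} = 8 - \frac{14}{0 + 64} = 8 - \frac{14}{64} = 8 - \frac{7}{32} = \frac{249}{32}$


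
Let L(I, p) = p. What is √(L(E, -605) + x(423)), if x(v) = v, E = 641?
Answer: I*√182 ≈ 13.491*I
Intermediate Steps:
√(L(E, -605) + x(423)) = √(-605 + 423) = √(-182) = I*√182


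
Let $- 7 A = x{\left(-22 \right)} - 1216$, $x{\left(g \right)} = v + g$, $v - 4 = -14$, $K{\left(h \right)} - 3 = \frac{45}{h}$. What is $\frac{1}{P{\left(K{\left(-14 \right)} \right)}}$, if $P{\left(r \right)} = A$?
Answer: $\frac{7}{1248} \approx 0.005609$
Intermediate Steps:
$K{\left(h \right)} = 3 + \frac{45}{h}$
$v = -10$ ($v = 4 - 14 = -10$)
$x{\left(g \right)} = -10 + g$
$A = \frac{1248}{7}$ ($A = - \frac{\left(-10 - 22\right) - 1216}{7} = - \frac{-32 - 1216}{7} = \left(- \frac{1}{7}\right) \left(-1248\right) = \frac{1248}{7} \approx 178.29$)
$P{\left(r \right)} = \frac{1248}{7}$
$\frac{1}{P{\left(K{\left(-14 \right)} \right)}} = \frac{1}{\frac{1248}{7}} = \frac{7}{1248}$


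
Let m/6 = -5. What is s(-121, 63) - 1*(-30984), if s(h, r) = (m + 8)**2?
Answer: 31468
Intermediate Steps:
m = -30 (m = 6*(-5) = -30)
s(h, r) = 484 (s(h, r) = (-30 + 8)**2 = (-22)**2 = 484)
s(-121, 63) - 1*(-30984) = 484 - 1*(-30984) = 484 + 30984 = 31468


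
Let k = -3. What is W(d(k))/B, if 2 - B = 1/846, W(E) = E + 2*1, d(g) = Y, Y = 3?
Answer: 4230/1691 ≈ 2.5015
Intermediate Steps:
d(g) = 3
W(E) = 2 + E (W(E) = E + 2 = 2 + E)
B = 1691/846 (B = 2 - 1/846 = 1691/846 ≈ 1.9988)
W(d(k))/B = (2 + 3)/(1691/846) = 5*(846/1691) = 4230/1691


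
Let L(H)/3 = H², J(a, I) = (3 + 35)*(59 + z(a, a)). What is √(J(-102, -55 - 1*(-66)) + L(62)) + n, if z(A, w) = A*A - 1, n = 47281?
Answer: 47281 + 16*√1598 ≈ 47921.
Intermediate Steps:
z(A, w) = -1 + A² (z(A, w) = A² - 1 = -1 + A²)
J(a, I) = 2204 + 38*a² (J(a, I) = (3 + 35)*(59 + (-1 + a²)) = 38*(58 + a²) = 2204 + 38*a²)
L(H) = 3*H²
√(J(-102, -55 - 1*(-66)) + L(62)) + n = √((2204 + 38*(-102)²) + 3*62²) + 47281 = √((2204 + 38*10404) + 3*3844) + 47281 = √((2204 + 395352) + 11532) + 47281 = √(397556 + 11532) + 47281 = √409088 + 47281 = 16*√1598 + 47281 = 47281 + 16*√1598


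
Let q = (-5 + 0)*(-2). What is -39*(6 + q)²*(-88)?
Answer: 878592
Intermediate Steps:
q = 10 (q = -5*(-2) = 10)
-39*(6 + q)²*(-88) = -39*(6 + 10)²*(-88) = -39*16²*(-88) = -39*256*(-88) = -9984*(-88) = 878592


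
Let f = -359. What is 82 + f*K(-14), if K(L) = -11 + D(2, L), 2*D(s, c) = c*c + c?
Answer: -28638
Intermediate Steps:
D(s, c) = c/2 + c²/2 (D(s, c) = (c*c + c)/2 = (c² + c)/2 = (c + c²)/2 = c/2 + c²/2)
K(L) = -11 + L*(1 + L)/2
82 + f*K(-14) = 82 - 359*(-11 + (½)*(-14)*(1 - 14)) = 82 - 359*(-11 + (½)*(-14)*(-13)) = 82 - 359*(-11 + 91) = 82 - 359*80 = 82 - 28720 = -28638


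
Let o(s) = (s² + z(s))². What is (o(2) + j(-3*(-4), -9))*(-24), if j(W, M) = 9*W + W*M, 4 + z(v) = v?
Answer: -96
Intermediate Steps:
z(v) = -4 + v
j(W, M) = 9*W + M*W
o(s) = (-4 + s + s²)² (o(s) = (s² + (-4 + s))² = (-4 + s + s²)²)
(o(2) + j(-3*(-4), -9))*(-24) = ((-4 + 2 + 2²)² + (-3*(-4))*(9 - 9))*(-24) = ((-4 + 2 + 4)² + 12*0)*(-24) = (2² + 0)*(-24) = (4 + 0)*(-24) = 4*(-24) = -96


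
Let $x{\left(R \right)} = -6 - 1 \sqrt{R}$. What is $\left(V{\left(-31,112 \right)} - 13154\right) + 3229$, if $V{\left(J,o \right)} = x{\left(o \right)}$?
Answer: $-9931 - 4 \sqrt{7} \approx -9941.6$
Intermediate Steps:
$x{\left(R \right)} = -6 - \sqrt{R}$
$V{\left(J,o \right)} = -6 - \sqrt{o}$
$\left(V{\left(-31,112 \right)} - 13154\right) + 3229 = \left(\left(-6 - \sqrt{112}\right) - 13154\right) + 3229 = \left(\left(-6 - 4 \sqrt{7}\right) - 13154\right) + 3229 = \left(-13160 - 4 \sqrt{7}\right) + 3229 = -9931 - 4 \sqrt{7}$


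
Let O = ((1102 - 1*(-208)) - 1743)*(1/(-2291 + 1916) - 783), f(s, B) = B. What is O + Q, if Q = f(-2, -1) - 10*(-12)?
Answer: 127184683/375 ≈ 3.3916e+5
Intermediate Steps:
Q = 119 (Q = -1 - 10*(-12) = -1 + 120 = 119)
O = 127140058/375 (O = ((1102 + 208) - 1743)*(1/(-375) - 783) = (1310 - 1743)*(-1/375 - 783) = -433*(-293626/375) = 127140058/375 ≈ 3.3904e+5)
O + Q = 127140058/375 + 119 = 127184683/375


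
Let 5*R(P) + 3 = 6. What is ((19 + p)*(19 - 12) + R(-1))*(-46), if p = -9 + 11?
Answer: -33948/5 ≈ -6789.6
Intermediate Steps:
R(P) = ⅗ (R(P) = -⅗ + (⅕)*6 = -⅗ + 6/5 = ⅗)
p = 2
((19 + p)*(19 - 12) + R(-1))*(-46) = ((19 + 2)*(19 - 12) + ⅗)*(-46) = (21*7 + ⅗)*(-46) = (147 + ⅗)*(-46) = (738/5)*(-46) = -33948/5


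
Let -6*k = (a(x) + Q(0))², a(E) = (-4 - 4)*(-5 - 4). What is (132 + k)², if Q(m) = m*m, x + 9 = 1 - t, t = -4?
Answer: 535824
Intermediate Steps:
x = -4 (x = -9 + (1 - 1*(-4)) = -9 + (1 + 4) = -9 + 5 = -4)
Q(m) = m²
a(E) = 72 (a(E) = -8*(-9) = 72)
k = -864 (k = -(72 + 0²)²/6 = -(72 + 0)²/6 = -⅙*72² = -⅙*5184 = -864)
(132 + k)² = (132 - 864)² = (-732)² = 535824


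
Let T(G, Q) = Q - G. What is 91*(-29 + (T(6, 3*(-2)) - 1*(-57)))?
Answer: 1456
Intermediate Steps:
91*(-29 + (T(6, 3*(-2)) - 1*(-57))) = 91*(-29 + ((3*(-2) - 1*6) - 1*(-57))) = 91*(-29 + ((-6 - 6) + 57)) = 91*(-29 + (-12 + 57)) = 91*(-29 + 45) = 91*16 = 1456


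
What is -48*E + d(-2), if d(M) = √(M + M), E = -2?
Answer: 96 + 2*I ≈ 96.0 + 2.0*I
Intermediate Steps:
d(M) = √2*√M (d(M) = √(2*M) = √2*√M)
-48*E + d(-2) = -48*(-2) + √2*√(-2) = 96 + √2*(I*√2) = 96 + 2*I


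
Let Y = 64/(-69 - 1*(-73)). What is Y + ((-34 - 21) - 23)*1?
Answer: -62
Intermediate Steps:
Y = 16 (Y = 64/(-69 + 73) = 64/4 = 64*(¼) = 16)
Y + ((-34 - 21) - 23)*1 = 16 + ((-34 - 21) - 23)*1 = 16 + (-55 - 23)*1 = 16 - 78*1 = 16 - 78 = -62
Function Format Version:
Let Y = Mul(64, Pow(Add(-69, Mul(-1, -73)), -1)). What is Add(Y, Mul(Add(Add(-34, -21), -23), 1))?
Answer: -62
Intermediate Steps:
Y = 16 (Y = Mul(64, Pow(Add(-69, 73), -1)) = Mul(64, Pow(4, -1)) = Mul(64, Rational(1, 4)) = 16)
Add(Y, Mul(Add(Add(-34, -21), -23), 1)) = Add(16, Mul(Add(Add(-34, -21), -23), 1)) = Add(16, Mul(Add(-55, -23), 1)) = Add(16, Mul(-78, 1)) = Add(16, -78) = -62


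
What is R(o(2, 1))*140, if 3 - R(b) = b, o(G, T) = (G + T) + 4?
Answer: -560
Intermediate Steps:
o(G, T) = 4 + G + T
R(b) = 3 - b
R(o(2, 1))*140 = (3 - (4 + 2 + 1))*140 = (3 - 1*7)*140 = (3 - 7)*140 = -4*140 = -560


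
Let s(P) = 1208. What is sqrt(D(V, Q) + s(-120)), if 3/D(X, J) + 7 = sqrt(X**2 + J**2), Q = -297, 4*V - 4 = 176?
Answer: sqrt(-8453 + 10872*sqrt(1114))/sqrt(-7 + 9*sqrt(1114)) ≈ 34.756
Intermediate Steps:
V = 45 (V = 1 + (1/4)*176 = 1 + 44 = 45)
D(X, J) = 3/(-7 + sqrt(J**2 + X**2)) (D(X, J) = 3/(-7 + sqrt(X**2 + J**2)) = 3/(-7 + sqrt(J**2 + X**2)))
sqrt(D(V, Q) + s(-120)) = sqrt(3/(-7 + sqrt((-297)**2 + 45**2)) + 1208) = sqrt(3/(-7 + sqrt(88209 + 2025)) + 1208) = sqrt(3/(-7 + sqrt(90234)) + 1208) = sqrt(3/(-7 + 9*sqrt(1114)) + 1208) = sqrt(1208 + 3/(-7 + 9*sqrt(1114)))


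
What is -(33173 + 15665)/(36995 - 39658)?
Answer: 48838/2663 ≈ 18.339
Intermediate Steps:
-(33173 + 15665)/(36995 - 39658) = -48838/(-2663) = -48838*(-1)/2663 = -1*(-48838/2663) = 48838/2663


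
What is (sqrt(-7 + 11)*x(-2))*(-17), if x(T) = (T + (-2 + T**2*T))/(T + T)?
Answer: -102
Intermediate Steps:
x(T) = (-2 + T + T**3)/(2*T) (x(T) = (T + (-2 + T**3))/((2*T)) = (-2 + T + T**3)*(1/(2*T)) = (-2 + T + T**3)/(2*T))
(sqrt(-7 + 11)*x(-2))*(-17) = (sqrt(-7 + 11)*((1/2)*(-2 - 2 + (-2)**3)/(-2)))*(-17) = (sqrt(4)*((1/2)*(-1/2)*(-2 - 2 - 8)))*(-17) = (2*((1/2)*(-1/2)*(-12)))*(-17) = (2*3)*(-17) = 6*(-17) = -102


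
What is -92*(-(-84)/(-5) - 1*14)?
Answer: 14168/5 ≈ 2833.6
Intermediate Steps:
-92*(-(-84)/(-5) - 1*14) = -92*(-(-84)*(-1)/5 - 14) = -92*(-6*14/5 - 14) = -92*(-84/5 - 14) = -92*(-154/5) = 14168/5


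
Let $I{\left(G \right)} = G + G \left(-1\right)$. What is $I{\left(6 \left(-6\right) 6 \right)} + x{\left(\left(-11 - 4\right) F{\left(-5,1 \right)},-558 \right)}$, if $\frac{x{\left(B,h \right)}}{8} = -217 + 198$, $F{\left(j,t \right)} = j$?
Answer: $-152$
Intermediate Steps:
$x{\left(B,h \right)} = -152$ ($x{\left(B,h \right)} = 8 \left(-217 + 198\right) = 8 \left(-19\right) = -152$)
$I{\left(G \right)} = 0$ ($I{\left(G \right)} = G - G = 0$)
$I{\left(6 \left(-6\right) 6 \right)} + x{\left(\left(-11 - 4\right) F{\left(-5,1 \right)},-558 \right)} = 0 - 152 = -152$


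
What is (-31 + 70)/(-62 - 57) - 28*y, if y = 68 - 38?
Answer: -99999/119 ≈ -840.33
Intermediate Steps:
y = 30
(-31 + 70)/(-62 - 57) - 28*y = (-31 + 70)/(-62 - 57) - 28*30 = 39/(-119) - 840 = 39*(-1/119) - 840 = -39/119 - 840 = -99999/119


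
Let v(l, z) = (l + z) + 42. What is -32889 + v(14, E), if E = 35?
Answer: -32798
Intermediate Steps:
v(l, z) = 42 + l + z
-32889 + v(14, E) = -32889 + (42 + 14 + 35) = -32889 + 91 = -32798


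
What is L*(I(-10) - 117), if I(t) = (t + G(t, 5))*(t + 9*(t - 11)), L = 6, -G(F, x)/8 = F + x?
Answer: -36522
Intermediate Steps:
G(F, x) = -8*F - 8*x (G(F, x) = -8*(F + x) = -8*F - 8*x)
I(t) = (-99 + 10*t)*(-40 - 7*t) (I(t) = (t + (-8*t - 8*5))*(t + 9*(t - 11)) = (t + (-8*t - 40))*(t + 9*(-11 + t)) = (t + (-40 - 8*t))*(t + (-99 + 9*t)) = (-40 - 7*t)*(-99 + 10*t) = (-99 + 10*t)*(-40 - 7*t))
L*(I(-10) - 117) = 6*((3960 - 70*(-10)**2 + 293*(-10)) - 117) = 6*((3960 - 70*100 - 2930) - 117) = 6*((3960 - 7000 - 2930) - 117) = 6*(-5970 - 117) = 6*(-6087) = -36522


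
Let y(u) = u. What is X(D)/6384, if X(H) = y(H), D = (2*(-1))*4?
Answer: -1/798 ≈ -0.0012531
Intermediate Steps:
D = -8 (D = -2*4 = -8)
X(H) = H
X(D)/6384 = -8/6384 = -8*1/6384 = -1/798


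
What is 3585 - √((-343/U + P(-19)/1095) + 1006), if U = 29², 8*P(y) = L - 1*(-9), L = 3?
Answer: 3585 - √450675742630/21170 ≈ 3553.3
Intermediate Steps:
P(y) = 3/2 (P(y) = (3 - 1*(-9))/8 = (3 + 9)/8 = (⅛)*12 = 3/2)
U = 841
3585 - √((-343/U + P(-19)/1095) + 1006) = 3585 - √((-343/841 + (3/2)/1095) + 1006) = 3585 - √((-343*1/841 + (3/2)*(1/1095)) + 1006) = 3585 - √((-343/841 + 1/730) + 1006) = 3585 - √(-249549/613930 + 1006) = 3585 - √(617364031/613930) = 3585 - √450675742630/21170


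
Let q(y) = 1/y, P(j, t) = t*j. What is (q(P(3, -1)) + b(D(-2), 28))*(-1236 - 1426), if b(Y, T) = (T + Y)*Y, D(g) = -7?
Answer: 1176604/3 ≈ 3.9220e+5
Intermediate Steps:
P(j, t) = j*t
b(Y, T) = Y*(T + Y)
(q(P(3, -1)) + b(D(-2), 28))*(-1236 - 1426) = (1/(3*(-1)) - 7*(28 - 7))*(-1236 - 1426) = (1/(-3) - 7*21)*(-2662) = (-⅓ - 147)*(-2662) = -442/3*(-2662) = 1176604/3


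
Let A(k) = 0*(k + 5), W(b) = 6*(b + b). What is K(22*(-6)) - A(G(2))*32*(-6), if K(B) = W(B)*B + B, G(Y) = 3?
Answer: 208956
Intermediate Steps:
W(b) = 12*b (W(b) = 6*(2*b) = 12*b)
A(k) = 0 (A(k) = 0*(5 + k) = 0)
K(B) = B + 12*B² (K(B) = (12*B)*B + B = 12*B² + B = B + 12*B²)
K(22*(-6)) - A(G(2))*32*(-6) = (22*(-6))*(1 + 12*(22*(-6))) - 0*32*(-6) = -132*(1 + 12*(-132)) - 0*(-6) = -132*(1 - 1584) - 1*0 = -132*(-1583) + 0 = 208956 + 0 = 208956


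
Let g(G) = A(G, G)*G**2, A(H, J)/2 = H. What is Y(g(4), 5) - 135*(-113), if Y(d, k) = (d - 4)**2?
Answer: 30631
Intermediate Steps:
A(H, J) = 2*H
g(G) = 2*G**3 (g(G) = (2*G)*G**2 = 2*G**3)
Y(d, k) = (-4 + d)**2
Y(g(4), 5) - 135*(-113) = (-4 + 2*4**3)**2 - 135*(-113) = (-4 + 2*64)**2 + 15255 = (-4 + 128)**2 + 15255 = 124**2 + 15255 = 15376 + 15255 = 30631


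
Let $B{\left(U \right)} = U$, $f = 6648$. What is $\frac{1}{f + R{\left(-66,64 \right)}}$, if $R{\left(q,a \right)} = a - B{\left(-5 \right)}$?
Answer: $\frac{1}{6717} \approx 0.00014888$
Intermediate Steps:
$R{\left(q,a \right)} = 5 + a$ ($R{\left(q,a \right)} = a - -5 = a + 5 = 5 + a$)
$\frac{1}{f + R{\left(-66,64 \right)}} = \frac{1}{6648 + \left(5 + 64\right)} = \frac{1}{6648 + 69} = \frac{1}{6717}$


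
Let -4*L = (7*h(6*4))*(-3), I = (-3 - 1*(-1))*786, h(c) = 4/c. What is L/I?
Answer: -7/12576 ≈ -0.00055662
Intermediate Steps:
I = -1572 (I = (-3 + 1)*786 = -2*786 = -1572)
L = 7/8 (L = -7*(4/((6*4)))*(-3)/4 = -7*(4/24)*(-3)/4 = -7*(4*(1/24))*(-3)/4 = -7*(⅙)*(-3)/4 = -7*(-3)/24 = -¼*(-7/2) = 7/8 ≈ 0.87500)
L/I = (7/8)/(-1572) = (7/8)*(-1/1572) = -7/12576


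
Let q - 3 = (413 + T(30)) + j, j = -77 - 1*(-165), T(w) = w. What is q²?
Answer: 285156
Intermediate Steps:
j = 88 (j = -77 + 165 = 88)
q = 534 (q = 3 + ((413 + 30) + 88) = 3 + (443 + 88) = 3 + 531 = 534)
q² = 534² = 285156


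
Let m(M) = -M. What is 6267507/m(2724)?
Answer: -2089169/908 ≈ -2300.8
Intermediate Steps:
6267507/m(2724) = 6267507/((-1*2724)) = 6267507/(-2724) = 6267507*(-1/2724) = -2089169/908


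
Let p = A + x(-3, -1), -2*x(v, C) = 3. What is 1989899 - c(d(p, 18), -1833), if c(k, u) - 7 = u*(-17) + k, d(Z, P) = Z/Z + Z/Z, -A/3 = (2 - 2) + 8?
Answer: 1958729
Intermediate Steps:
x(v, C) = -3/2 (x(v, C) = -½*3 = -3/2)
A = -24 (A = -3*((2 - 2) + 8) = -3*(0 + 8) = -3*8 = -24)
p = -51/2 (p = -24 - 3/2 = -51/2 ≈ -25.500)
d(Z, P) = 2 (d(Z, P) = 1 + 1 = 2)
c(k, u) = 7 + k - 17*u (c(k, u) = 7 + (u*(-17) + k) = 7 + (-17*u + k) = 7 + (k - 17*u) = 7 + k - 17*u)
1989899 - c(d(p, 18), -1833) = 1989899 - (7 + 2 - 17*(-1833)) = 1989899 - (7 + 2 + 31161) = 1989899 - 1*31170 = 1989899 - 31170 = 1958729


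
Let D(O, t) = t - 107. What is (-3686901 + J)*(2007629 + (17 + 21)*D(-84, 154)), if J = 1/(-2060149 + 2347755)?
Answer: -2130733127213382075/287606 ≈ -7.4085e+12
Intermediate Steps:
D(O, t) = -107 + t
J = 1/287606 ≈ 3.4770e-6
(-3686901 + J)*(2007629 + (17 + 21)*D(-84, 154)) = (-3686901 + 1/287606)*(2007629 + (17 + 21)*(-107 + 154)) = -1060374849005*(2007629 + 38*47)/287606 = -1060374849005*(2007629 + 1786)/287606 = -1060374849005/287606*2009415 = -2130733127213382075/287606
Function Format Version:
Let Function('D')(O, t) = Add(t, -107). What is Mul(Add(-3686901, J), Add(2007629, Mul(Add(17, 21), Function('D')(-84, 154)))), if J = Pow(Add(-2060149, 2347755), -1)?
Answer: Rational(-2130733127213382075, 287606) ≈ -7.4085e+12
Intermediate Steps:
Function('D')(O, t) = Add(-107, t)
J = Rational(1, 287606) (J = Pow(287606, -1) = Rational(1, 287606) ≈ 3.4770e-6)
Mul(Add(-3686901, J), Add(2007629, Mul(Add(17, 21), Function('D')(-84, 154)))) = Mul(Add(-3686901, Rational(1, 287606)), Add(2007629, Mul(Add(17, 21), Add(-107, 154)))) = Mul(Rational(-1060374849005, 287606), Add(2007629, Mul(38, 47))) = Mul(Rational(-1060374849005, 287606), Add(2007629, 1786)) = Mul(Rational(-1060374849005, 287606), 2009415) = Rational(-2130733127213382075, 287606)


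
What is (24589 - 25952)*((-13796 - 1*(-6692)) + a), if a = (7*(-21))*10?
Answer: 11686362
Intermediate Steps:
a = -1470 (a = -147*10 = -1470)
(24589 - 25952)*((-13796 - 1*(-6692)) + a) = (24589 - 25952)*((-13796 - 1*(-6692)) - 1470) = -1363*((-13796 + 6692) - 1470) = -1363*(-7104 - 1470) = -1363*(-8574) = 11686362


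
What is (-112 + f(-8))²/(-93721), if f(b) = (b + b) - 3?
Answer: -17161/93721 ≈ -0.18311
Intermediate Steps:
f(b) = -3 + 2*b (f(b) = 2*b - 3 = -3 + 2*b)
(-112 + f(-8))²/(-93721) = (-112 + (-3 + 2*(-8)))²/(-93721) = (-112 + (-3 - 16))²*(-1/93721) = (-112 - 19)²*(-1/93721) = (-131)²*(-1/93721) = 17161*(-1/93721) = -17161/93721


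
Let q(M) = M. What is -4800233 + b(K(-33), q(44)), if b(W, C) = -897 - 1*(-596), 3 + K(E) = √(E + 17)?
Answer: -4800534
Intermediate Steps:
K(E) = -3 + √(17 + E) (K(E) = -3 + √(E + 17) = -3 + √(17 + E))
b(W, C) = -301 (b(W, C) = -897 + 596 = -301)
-4800233 + b(K(-33), q(44)) = -4800233 - 301 = -4800534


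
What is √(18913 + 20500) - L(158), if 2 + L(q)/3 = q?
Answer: -468 + √39413 ≈ -269.47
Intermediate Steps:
L(q) = -6 + 3*q
√(18913 + 20500) - L(158) = √(18913 + 20500) - (-6 + 3*158) = √39413 - (-6 + 474) = √39413 - 1*468 = √39413 - 468 = -468 + √39413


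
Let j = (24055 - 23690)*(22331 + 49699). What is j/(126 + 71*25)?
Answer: 26290950/1901 ≈ 13830.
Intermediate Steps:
j = 26290950 (j = 365*72030 = 26290950)
j/(126 + 71*25) = 26290950/(126 + 71*25) = 26290950/(126 + 1775) = 26290950/1901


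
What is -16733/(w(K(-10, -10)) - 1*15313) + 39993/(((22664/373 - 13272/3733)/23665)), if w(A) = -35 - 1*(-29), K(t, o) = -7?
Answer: 20187742591425227143/1220223547664 ≈ 1.6544e+7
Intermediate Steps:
w(A) = -6 (w(A) = -35 + 29 = -6)
-16733/(w(K(-10, -10)) - 1*15313) + 39993/(((22664/373 - 13272/3733)/23665)) = -16733/(-6 - 1*15313) + 39993/(((22664/373 - 13272/3733)/23665)) = -16733/(-6 - 15313) + 39993/(((22664*(1/373) - 13272*1/3733)*(1/23665))) = -16733/(-15319) + 39993/(((22664/373 - 13272/3733)*(1/23665))) = -16733*(-1/15319) + 39993/(((79654256/1392409)*(1/23665))) = 16733/15319 + 39993/(79654256/32951358985) = 16733/15319 + 39993*(32951358985/79654256) = 16733/15319 + 1317823699887105/79654256 = 20187742591425227143/1220223547664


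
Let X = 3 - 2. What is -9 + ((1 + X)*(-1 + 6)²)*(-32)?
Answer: -1609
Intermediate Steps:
X = 1
-9 + ((1 + X)*(-1 + 6)²)*(-32) = -9 + ((1 + 1)*(-1 + 6)²)*(-32) = -9 + (2*5²)*(-32) = -9 + (2*25)*(-32) = -9 + 50*(-32) = -9 - 1600 = -1609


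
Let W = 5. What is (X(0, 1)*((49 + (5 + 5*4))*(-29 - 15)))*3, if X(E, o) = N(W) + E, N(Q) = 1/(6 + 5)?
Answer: -888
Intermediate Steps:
N(Q) = 1/11
X(E, o) = 1/11 + E
(X(0, 1)*((49 + (5 + 5*4))*(-29 - 15)))*3 = ((1/11 + 0)*((49 + (5 + 5*4))*(-29 - 15)))*3 = (((49 + (5 + 20))*(-44))/11)*3 = (((49 + 25)*(-44))/11)*3 = ((74*(-44))/11)*3 = ((1/11)*(-3256))*3 = -296*3 = -888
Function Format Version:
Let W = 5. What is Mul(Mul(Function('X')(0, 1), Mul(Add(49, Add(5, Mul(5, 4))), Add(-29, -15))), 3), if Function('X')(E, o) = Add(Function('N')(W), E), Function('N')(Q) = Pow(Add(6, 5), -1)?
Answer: -888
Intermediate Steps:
Function('N')(Q) = Rational(1, 11) (Function('N')(Q) = Pow(11, -1) = Rational(1, 11))
Function('X')(E, o) = Add(Rational(1, 11), E)
Mul(Mul(Function('X')(0, 1), Mul(Add(49, Add(5, Mul(5, 4))), Add(-29, -15))), 3) = Mul(Mul(Add(Rational(1, 11), 0), Mul(Add(49, Add(5, Mul(5, 4))), Add(-29, -15))), 3) = Mul(Mul(Rational(1, 11), Mul(Add(49, Add(5, 20)), -44)), 3) = Mul(Mul(Rational(1, 11), Mul(Add(49, 25), -44)), 3) = Mul(Mul(Rational(1, 11), Mul(74, -44)), 3) = Mul(Mul(Rational(1, 11), -3256), 3) = Mul(-296, 3) = -888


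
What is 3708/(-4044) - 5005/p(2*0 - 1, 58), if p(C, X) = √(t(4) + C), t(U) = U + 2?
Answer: -309/337 - 1001*√5 ≈ -2239.2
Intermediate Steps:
t(U) = 2 + U
p(C, X) = √(6 + C) (p(C, X) = √((2 + 4) + C) = √(6 + C))
3708/(-4044) - 5005/p(2*0 - 1, 58) = 3708/(-4044) - 5005/√(6 + (2*0 - 1)) = 3708*(-1/4044) - 5005/√(6 + (0 - 1)) = -309/337 - 5005/√(6 - 1) = -309/337 - 5005*√5/5 = -309/337 - 1001*√5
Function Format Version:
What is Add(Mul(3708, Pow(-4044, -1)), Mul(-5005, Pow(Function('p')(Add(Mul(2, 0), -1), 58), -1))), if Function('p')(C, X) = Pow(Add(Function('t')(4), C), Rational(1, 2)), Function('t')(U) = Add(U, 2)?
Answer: Add(Rational(-309, 337), Mul(-1001, Pow(5, Rational(1, 2)))) ≈ -2239.2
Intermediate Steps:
Function('t')(U) = Add(2, U)
Function('p')(C, X) = Pow(Add(6, C), Rational(1, 2)) (Function('p')(C, X) = Pow(Add(Add(2, 4), C), Rational(1, 2)) = Pow(Add(6, C), Rational(1, 2)))
Add(Mul(3708, Pow(-4044, -1)), Mul(-5005, Pow(Function('p')(Add(Mul(2, 0), -1), 58), -1))) = Add(Mul(3708, Pow(-4044, -1)), Mul(-5005, Pow(Pow(Add(6, Add(Mul(2, 0), -1)), Rational(1, 2)), -1))) = Add(Mul(3708, Rational(-1, 4044)), Mul(-5005, Pow(Pow(Add(6, Add(0, -1)), Rational(1, 2)), -1))) = Add(Rational(-309, 337), Mul(-5005, Pow(Pow(Add(6, -1), Rational(1, 2)), -1))) = Add(Rational(-309, 337), Mul(-5005, Pow(Pow(5, Rational(1, 2)), -1))) = Add(Rational(-309, 337), Mul(-5005, Mul(Rational(1, 5), Pow(5, Rational(1, 2))))) = Add(Rational(-309, 337), Mul(-1001, Pow(5, Rational(1, 2))))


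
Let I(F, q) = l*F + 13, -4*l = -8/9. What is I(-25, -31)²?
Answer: 4489/81 ≈ 55.420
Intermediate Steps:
l = 2/9 (l = -(-2)/9 = -¼*(-8/9) = 2/9 ≈ 0.22222)
I(F, q) = 13 + 2*F/9 (I(F, q) = 2*F/9 + 13 = 13 + 2*F/9)
I(-25, -31)² = (13 + (2/9)*(-25))² = (13 - 50/9)² = (67/9)² = 4489/81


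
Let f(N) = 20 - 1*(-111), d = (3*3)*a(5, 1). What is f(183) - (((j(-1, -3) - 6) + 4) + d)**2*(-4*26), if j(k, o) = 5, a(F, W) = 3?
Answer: 93731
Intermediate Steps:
d = 27 (d = (3*3)*3 = 9*3 = 27)
f(N) = 131 (f(N) = 20 + 111 = 131)
f(183) - (((j(-1, -3) - 6) + 4) + d)**2*(-4*26) = 131 - (((5 - 6) + 4) + 27)**2*(-4*26) = 131 - ((-1 + 4) + 27)**2*(-104) = 131 - (3 + 27)**2*(-104) = 131 - 30**2*(-104) = 131 - 900*(-104) = 131 - 1*(-93600) = 131 + 93600 = 93731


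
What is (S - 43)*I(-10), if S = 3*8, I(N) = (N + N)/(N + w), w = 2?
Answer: -95/2 ≈ -47.500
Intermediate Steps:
I(N) = 2*N/(2 + N) (I(N) = (N + N)/(N + 2) = (2*N)/(2 + N) = 2*N/(2 + N))
S = 24
(S - 43)*I(-10) = (24 - 43)*(2*(-10)/(2 - 10)) = -38*(-10)/(-8) = -38*(-10)*(-1)/8 = -19*5/2 = -95/2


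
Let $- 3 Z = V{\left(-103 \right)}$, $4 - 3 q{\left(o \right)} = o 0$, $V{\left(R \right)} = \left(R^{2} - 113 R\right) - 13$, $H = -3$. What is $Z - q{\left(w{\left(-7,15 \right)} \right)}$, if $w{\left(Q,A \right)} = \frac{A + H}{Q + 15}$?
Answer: $-7413$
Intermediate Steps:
$V{\left(R \right)} = -13 + R^{2} - 113 R$
$w{\left(Q,A \right)} = \frac{-3 + A}{15 + Q}$ ($w{\left(Q,A \right)} = \frac{A - 3}{Q + 15} = \frac{-3 + A}{15 + Q}$)
$q{\left(o \right)} = \frac{4}{3}$ ($q{\left(o \right)} = \frac{4}{3} - \frac{o 0}{3} = \frac{4}{3} - 0 = \frac{4}{3} + 0 = \frac{4}{3}$)
$Z = - \frac{22235}{3}$ ($Z = - \frac{-13 + \left(-103\right)^{2} - -11639}{3} = - \frac{-13 + 10609 + 11639}{3} = \left(- \frac{1}{3}\right) 22235 = - \frac{22235}{3} \approx -7411.7$)
$Z - q{\left(w{\left(-7,15 \right)} \right)} = - \frac{22235}{3} - \frac{4}{3} = -7413$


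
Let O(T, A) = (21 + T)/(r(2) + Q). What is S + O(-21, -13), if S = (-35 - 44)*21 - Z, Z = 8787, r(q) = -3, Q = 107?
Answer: -10446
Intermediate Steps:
O(T, A) = 21/104 + T/104 (O(T, A) = (21 + T)/(-3 + 107) = (21 + T)/104 = (21 + T)*(1/104) = 21/104 + T/104)
S = -10446 (S = (-35 - 44)*21 - 1*8787 = -79*21 - 8787 = -1659 - 8787 = -10446)
S + O(-21, -13) = -10446 + (21/104 + (1/104)*(-21)) = -10446 + (21/104 - 21/104) = -10446 + 0 = -10446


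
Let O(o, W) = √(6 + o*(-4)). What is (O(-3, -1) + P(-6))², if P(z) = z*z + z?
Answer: 918 + 180*√2 ≈ 1172.6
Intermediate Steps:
O(o, W) = √(6 - 4*o)
P(z) = z + z² (P(z) = z² + z = z + z²)
(O(-3, -1) + P(-6))² = (√(6 - 4*(-3)) - 6*(1 - 6))² = (√(6 + 12) - 6*(-5))² = (√18 + 30)² = (3*√2 + 30)² = (30 + 3*√2)²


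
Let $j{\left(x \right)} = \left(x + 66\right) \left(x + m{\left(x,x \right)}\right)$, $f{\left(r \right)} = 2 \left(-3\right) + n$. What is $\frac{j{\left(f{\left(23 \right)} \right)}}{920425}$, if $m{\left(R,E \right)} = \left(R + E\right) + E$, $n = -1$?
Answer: $- \frac{1652}{920425} \approx -0.0017948$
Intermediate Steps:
$m{\left(R,E \right)} = R + 2 E$ ($m{\left(R,E \right)} = \left(E + R\right) + E = R + 2 E$)
$f{\left(r \right)} = -7$ ($f{\left(r \right)} = 2 \left(-3\right) - 1 = -6 - 1 = -7$)
$j{\left(x \right)} = 4 x \left(66 + x\right)$ ($j{\left(x \right)} = \left(x + 66\right) \left(x + \left(x + 2 x\right)\right) = \left(66 + x\right) \left(x + 3 x\right) = \left(66 + x\right) 4 x = 4 x \left(66 + x\right)$)
$\frac{j{\left(f{\left(23 \right)} \right)}}{920425} = \frac{4 \left(-7\right) \left(66 - 7\right)}{920425} = 4 \left(-7\right) 59 \cdot \frac{1}{920425} = \left(-1652\right) \frac{1}{920425} = - \frac{1652}{920425}$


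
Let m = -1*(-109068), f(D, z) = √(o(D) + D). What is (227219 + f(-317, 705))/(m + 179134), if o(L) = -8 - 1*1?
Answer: 227219/288202 + I*√326/288202 ≈ 0.7884 + 6.2649e-5*I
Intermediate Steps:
o(L) = -9 (o(L) = -8 - 1 = -9)
f(D, z) = √(-9 + D)
m = 109068
(227219 + f(-317, 705))/(m + 179134) = (227219 + √(-9 - 317))/(109068 + 179134) = (227219 + √(-326))/288202 = (227219 + I*√326)*(1/288202) = 227219/288202 + I*√326/288202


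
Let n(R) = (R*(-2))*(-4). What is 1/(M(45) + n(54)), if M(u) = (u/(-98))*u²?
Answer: -98/48789 ≈ -0.0020087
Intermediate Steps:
n(R) = 8*R (n(R) = -2*R*(-4) = 8*R)
M(u) = -u³/98 (M(u) = (u*(-1/98))*u² = (-u/98)*u² = -u³/98)
1/(M(45) + n(54)) = 1/(-1/98*45³ + 8*54) = 1/(-1/98*91125 + 432) = 1/(-91125/98 + 432) = 1/(-48789/98) = -98/48789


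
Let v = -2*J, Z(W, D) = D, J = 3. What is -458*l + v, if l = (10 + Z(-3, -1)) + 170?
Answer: -81988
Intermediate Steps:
v = -6 (v = -2*3 = -6)
l = 179 (l = (10 - 1) + 170 = 9 + 170 = 179)
-458*l + v = -458*179 - 6 = -81982 - 6 = -81988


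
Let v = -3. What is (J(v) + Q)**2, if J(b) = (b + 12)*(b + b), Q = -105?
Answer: 25281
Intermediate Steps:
J(b) = 2*b*(12 + b) (J(b) = (12 + b)*(2*b) = 2*b*(12 + b))
(J(v) + Q)**2 = (2*(-3)*(12 - 3) - 105)**2 = (2*(-3)*9 - 105)**2 = (-54 - 105)**2 = (-159)**2 = 25281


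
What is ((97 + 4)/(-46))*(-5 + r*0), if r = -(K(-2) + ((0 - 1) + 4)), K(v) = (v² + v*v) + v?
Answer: 505/46 ≈ 10.978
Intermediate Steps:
K(v) = v + 2*v² (K(v) = (v² + v²) + v = 2*v² + v = v + 2*v²)
r = -9 (r = -(-2*(1 + 2*(-2)) + ((0 - 1) + 4)) = -(-2*(1 - 4) + (-1 + 4)) = -(-2*(-3) + 3) = -(6 + 3) = -1*9 = -9)
((97 + 4)/(-46))*(-5 + r*0) = ((97 + 4)/(-46))*(-5 - 9*0) = (101*(-1/46))*(-5 + 0) = -101/46*(-5) = 505/46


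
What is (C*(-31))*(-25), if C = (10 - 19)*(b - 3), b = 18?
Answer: -104625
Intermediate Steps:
C = -135 (C = (10 - 19)*(18 - 3) = -9*15 = -135)
(C*(-31))*(-25) = -135*(-31)*(-25) = 4185*(-25) = -104625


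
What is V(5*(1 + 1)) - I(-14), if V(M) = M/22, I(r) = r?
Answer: 159/11 ≈ 14.455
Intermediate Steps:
V(M) = M/22 (V(M) = M*(1/22) = M/22)
V(5*(1 + 1)) - I(-14) = (5*(1 + 1))/22 - 1*(-14) = (5*2)/22 + 14 = (1/22)*10 + 14 = 5/11 + 14 = 159/11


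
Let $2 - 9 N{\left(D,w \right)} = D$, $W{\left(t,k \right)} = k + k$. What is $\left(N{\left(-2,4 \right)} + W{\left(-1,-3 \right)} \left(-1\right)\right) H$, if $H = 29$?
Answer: $\frac{1682}{9} \approx 186.89$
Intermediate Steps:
$W{\left(t,k \right)} = 2 k$
$N{\left(D,w \right)} = \frac{2}{9} - \frac{D}{9}$
$\left(N{\left(-2,4 \right)} + W{\left(-1,-3 \right)} \left(-1\right)\right) H = \left(\left(\frac{2}{9} - - \frac{2}{9}\right) + 2 \left(-3\right) \left(-1\right)\right) 29 = \left(\left(\frac{2}{9} + \frac{2}{9}\right) - -6\right) 29 = \left(\frac{4}{9} + 6\right) 29 = \frac{58}{9} \cdot 29 = \frac{1682}{9}$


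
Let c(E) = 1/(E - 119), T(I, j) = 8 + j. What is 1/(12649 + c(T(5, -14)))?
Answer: 125/1581124 ≈ 7.9058e-5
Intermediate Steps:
c(E) = 1/(-119 + E)
1/(12649 + c(T(5, -14))) = 1/(12649 + 1/(-119 + (8 - 14))) = 1/(12649 + 1/(-119 - 6)) = 1/(12649 + 1/(-125)) = 1/(12649 - 1/125) = 1/(1581124/125) = 125/1581124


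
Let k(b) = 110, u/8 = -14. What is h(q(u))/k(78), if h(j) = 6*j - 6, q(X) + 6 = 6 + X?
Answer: -339/55 ≈ -6.1636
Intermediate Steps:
u = -112 (u = 8*(-14) = -112)
q(X) = X (q(X) = -6 + (6 + X) = X)
h(j) = -6 + 6*j
h(q(u))/k(78) = (-6 + 6*(-112))/110 = (-6 - 672)*(1/110) = -678*1/110 = -339/55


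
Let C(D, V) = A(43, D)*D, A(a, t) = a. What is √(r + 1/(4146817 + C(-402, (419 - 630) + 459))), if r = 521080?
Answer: √8885990933966207411/4129531 ≈ 721.86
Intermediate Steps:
C(D, V) = 43*D
√(r + 1/(4146817 + C(-402, (419 - 630) + 459))) = √(521080 + 1/(4146817 + 43*(-402))) = √(521080 + 1/(4146817 - 17286)) = √(521080 + 1/4129531) = √(2151816013481/4129531) = √8885990933966207411/4129531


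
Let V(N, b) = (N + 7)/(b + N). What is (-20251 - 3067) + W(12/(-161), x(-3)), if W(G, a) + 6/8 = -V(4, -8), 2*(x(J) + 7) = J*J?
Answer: -23316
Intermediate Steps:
x(J) = -7 + J²/2 (x(J) = -7 + (J*J)/2 = -7 + J²/2)
V(N, b) = (7 + N)/(N + b)
W(G, a) = 2 (W(G, a) = -¾ - (7 + 4)/(4 - 8) = -¾ - 11/(-4) = -¾ - (-1)*11/4 = -¾ - 1*(-11/4) = -¾ + 11/4 = 2)
(-20251 - 3067) + W(12/(-161), x(-3)) = (-20251 - 3067) + 2 = -23318 + 2 = -23316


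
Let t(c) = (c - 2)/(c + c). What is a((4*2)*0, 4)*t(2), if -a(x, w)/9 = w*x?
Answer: 0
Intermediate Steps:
a(x, w) = -9*w*x
t(c) = (-2 + c)/(2*c) (t(c) = (-2 + c)/((2*c)) = (-2 + c)*(1/(2*c)) = (-2 + c)/(2*c))
a((4*2)*0, 4)*t(2) = (-9*4*(4*2)*0)*((½)*(-2 + 2)/2) = (-9*4*8*0)*((½)*(½)*0) = -9*4*0*0 = 0*0 = 0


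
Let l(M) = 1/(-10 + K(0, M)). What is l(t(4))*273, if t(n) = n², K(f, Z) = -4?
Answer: -39/2 ≈ -19.500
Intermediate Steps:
l(M) = -1/14 (l(M) = 1/(-10 - 4) = 1/(-14) = -1/14)
l(t(4))*273 = -1/14*273 = -39/2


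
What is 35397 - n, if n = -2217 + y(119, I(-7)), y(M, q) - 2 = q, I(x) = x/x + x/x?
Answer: 37610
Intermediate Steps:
I(x) = 2 (I(x) = 1 + 1 = 2)
y(M, q) = 2 + q
n = -2213 (n = -2217 + (2 + 2) = -2217 + 4 = -2213)
35397 - n = 35397 - 1*(-2213) = 35397 + 2213 = 37610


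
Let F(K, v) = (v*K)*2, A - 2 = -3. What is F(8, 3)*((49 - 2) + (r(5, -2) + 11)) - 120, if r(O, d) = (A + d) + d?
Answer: 2424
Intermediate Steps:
A = -1 (A = 2 - 3 = -1)
r(O, d) = -1 + 2*d (r(O, d) = (-1 + d) + d = -1 + 2*d)
F(K, v) = 2*K*v (F(K, v) = (K*v)*2 = 2*K*v)
F(8, 3)*((49 - 2) + (r(5, -2) + 11)) - 120 = (2*8*3)*((49 - 2) + ((-1 + 2*(-2)) + 11)) - 120 = 48*(47 + ((-1 - 4) + 11)) - 120 = 48*(47 + (-5 + 11)) - 120 = 48*(47 + 6) - 120 = 48*53 - 120 = 2544 - 120 = 2424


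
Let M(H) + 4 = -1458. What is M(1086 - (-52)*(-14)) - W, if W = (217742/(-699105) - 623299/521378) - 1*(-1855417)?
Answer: -61529824601093149/33136178790 ≈ -1.8569e+6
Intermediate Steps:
W = 61481379507702169/33136178790 (W = (217742*(-1/699105) - 623299*1/521378) + 1855417 = (-217742/699105 - 623299/521378) + 1855417 = -49934303261/33136178790 + 1855417 = 61481379507702169/33136178790 ≈ 1.8554e+6)
M(H) = -1462 (M(H) = -4 - 1458 = -1462)
M(1086 - (-52)*(-14)) - W = -1462 - 1*61481379507702169/33136178790 = -1462 - 61481379507702169/33136178790 = -61529824601093149/33136178790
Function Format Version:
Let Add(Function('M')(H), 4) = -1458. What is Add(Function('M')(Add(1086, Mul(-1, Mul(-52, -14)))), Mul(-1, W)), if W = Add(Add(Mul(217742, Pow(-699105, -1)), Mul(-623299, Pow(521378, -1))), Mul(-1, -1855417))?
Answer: Rational(-61529824601093149, 33136178790) ≈ -1.8569e+6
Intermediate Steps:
W = Rational(61481379507702169, 33136178790) (W = Add(Add(Mul(217742, Rational(-1, 699105)), Mul(-623299, Rational(1, 521378))), 1855417) = Add(Add(Rational(-217742, 699105), Rational(-623299, 521378)), 1855417) = Add(Rational(-49934303261, 33136178790), 1855417) = Rational(61481379507702169, 33136178790) ≈ 1.8554e+6)
Function('M')(H) = -1462 (Function('M')(H) = Add(-4, -1458) = -1462)
Add(Function('M')(Add(1086, Mul(-1, Mul(-52, -14)))), Mul(-1, W)) = Add(-1462, Mul(-1, Rational(61481379507702169, 33136178790))) = Add(-1462, Rational(-61481379507702169, 33136178790)) = Rational(-61529824601093149, 33136178790)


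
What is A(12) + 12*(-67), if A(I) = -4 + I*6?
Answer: -736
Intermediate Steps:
A(I) = -4 + 6*I
A(12) + 12*(-67) = (-4 + 6*12) + 12*(-67) = (-4 + 72) - 804 = 68 - 804 = -736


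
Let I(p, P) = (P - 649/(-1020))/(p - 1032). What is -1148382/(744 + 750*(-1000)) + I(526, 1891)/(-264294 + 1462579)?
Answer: 29592732093236639/19307666969269800 ≈ 1.5327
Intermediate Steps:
I(p, P) = (649/1020 + P)/(-1032 + p) (I(p, P) = (P - 649*(-1/1020))/(-1032 + p) = (P + 649/1020)/(-1032 + p) = (649/1020 + P)/(-1032 + p))
-1148382/(744 + 750*(-1000)) + I(526, 1891)/(-264294 + 1462579) = -1148382/(744 + 750*(-1000)) + ((649/1020 + 1891)/(-1032 + 526))/(-264294 + 1462579) = -1148382/(744 - 750000) + ((1929469/1020)/(-506))/1198285 = -1148382/(-749256) - 1/506*1929469/1020*(1/1198285) = -1148382*(-1/749256) - 1929469/516120*1/1198285 = 191397/124876 - 1929469/618458854200 = 29592732093236639/19307666969269800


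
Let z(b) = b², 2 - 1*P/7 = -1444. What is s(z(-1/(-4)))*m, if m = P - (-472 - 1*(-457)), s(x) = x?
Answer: 10137/16 ≈ 633.56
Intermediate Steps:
P = 10122 (P = 14 - 7*(-1444) = 14 + 10108 = 10122)
m = 10137 (m = 10122 - (-472 - 1*(-457)) = 10122 - (-472 + 457) = 10122 - 1*(-15) = 10122 + 15 = 10137)
s(z(-1/(-4)))*m = (-1/(-4))²*10137 = (-1*(-¼))²*10137 = (¼)²*10137 = (1/16)*10137 = 10137/16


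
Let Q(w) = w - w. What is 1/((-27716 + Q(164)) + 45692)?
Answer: 1/17976 ≈ 5.5630e-5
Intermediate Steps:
Q(w) = 0
1/((-27716 + Q(164)) + 45692) = 1/((-27716 + 0) + 45692) = 1/(-27716 + 45692) = 1/17976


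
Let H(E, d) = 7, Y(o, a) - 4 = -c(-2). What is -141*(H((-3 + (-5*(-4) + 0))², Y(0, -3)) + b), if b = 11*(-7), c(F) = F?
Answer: 9870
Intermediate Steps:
Y(o, a) = 6 (Y(o, a) = 4 - 1*(-2) = 4 + 2 = 6)
b = -77
-141*(H((-3 + (-5*(-4) + 0))², Y(0, -3)) + b) = -141*(7 - 77) = -141*(-70) = 9870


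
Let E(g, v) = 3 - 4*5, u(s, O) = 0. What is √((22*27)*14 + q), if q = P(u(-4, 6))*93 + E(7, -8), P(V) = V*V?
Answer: √8299 ≈ 91.099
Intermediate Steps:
E(g, v) = -17 (E(g, v) = 3 - 20 = -17)
P(V) = V²
q = -17 (q = 0²*93 - 17 = 0*93 - 17 = 0 - 17 = -17)
√((22*27)*14 + q) = √((22*27)*14 - 17) = √(594*14 - 17) = √(8316 - 17) = √8299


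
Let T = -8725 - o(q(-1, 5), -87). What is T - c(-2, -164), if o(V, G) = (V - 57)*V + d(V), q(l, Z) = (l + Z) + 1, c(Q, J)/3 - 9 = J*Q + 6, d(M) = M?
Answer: -9499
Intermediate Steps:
c(Q, J) = 45 + 3*J*Q (c(Q, J) = 27 + 3*(J*Q + 6) = 27 + 3*(6 + J*Q) = 27 + (18 + 3*J*Q) = 45 + 3*J*Q)
q(l, Z) = 1 + Z + l (q(l, Z) = (Z + l) + 1 = 1 + Z + l)
o(V, G) = V + V*(-57 + V) (o(V, G) = (V - 57)*V + V = (-57 + V)*V + V = V*(-57 + V) + V = V + V*(-57 + V))
T = -8470 (T = -8725 - (1 + 5 - 1)*(-56 + (1 + 5 - 1)) = -8725 - 5*(-56 + 5) = -8725 - 5*(-51) = -8725 - 1*(-255) = -8725 + 255 = -8470)
T - c(-2, -164) = -8470 - (45 + 3*(-164)*(-2)) = -8470 - (45 + 984) = -8470 - 1*1029 = -8470 - 1029 = -9499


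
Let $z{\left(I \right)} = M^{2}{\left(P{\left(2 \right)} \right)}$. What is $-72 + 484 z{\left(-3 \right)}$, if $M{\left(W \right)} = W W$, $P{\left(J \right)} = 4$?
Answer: $123832$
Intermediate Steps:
$M{\left(W \right)} = W^{2}$
$z{\left(I \right)} = 256$ ($z{\left(I \right)} = \left(4^{2}\right)^{2} = 16^{2} = 256$)
$-72 + 484 z{\left(-3 \right)} = -72 + 484 \cdot 256 = -72 + 123904 = 123832$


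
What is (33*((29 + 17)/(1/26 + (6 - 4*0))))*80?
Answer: 3157440/157 ≈ 20111.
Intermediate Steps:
(33*((29 + 17)/(1/26 + (6 - 4*0))))*80 = (33*(46/(1/26 + (6 + 0))))*80 = (33*(46/(1/26 + 6)))*80 = (33*(46/(157/26)))*80 = (33*(46*(26/157)))*80 = (33*(1196/157))*80 = (39468/157)*80 = 3157440/157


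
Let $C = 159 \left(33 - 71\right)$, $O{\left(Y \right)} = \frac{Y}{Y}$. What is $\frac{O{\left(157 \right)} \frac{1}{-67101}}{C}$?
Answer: $\frac{1}{405424242} \approx 2.4666 \cdot 10^{-9}$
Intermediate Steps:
$O{\left(Y \right)} = 1$
$C = -6042$ ($C = 159 \left(-38\right) = -6042$)
$\frac{O{\left(157 \right)} \frac{1}{-67101}}{C} = \frac{1 \frac{1}{-67101}}{-6042} = 1 \left(- \frac{1}{67101}\right) \left(- \frac{1}{6042}\right) = \left(- \frac{1}{67101}\right) \left(- \frac{1}{6042}\right) = \frac{1}{405424242}$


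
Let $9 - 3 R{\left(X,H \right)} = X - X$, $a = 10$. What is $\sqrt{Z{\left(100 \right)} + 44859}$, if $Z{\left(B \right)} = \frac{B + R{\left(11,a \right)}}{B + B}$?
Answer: $\frac{\sqrt{17943806}}{20} \approx 211.8$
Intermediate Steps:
$R{\left(X,H \right)} = 3$ ($R{\left(X,H \right)} = 3 - \frac{X - X}{3} = 3 - 0 = 3 + 0 = 3$)
$Z{\left(B \right)} = \frac{3 + B}{2 B}$ ($Z{\left(B \right)} = \frac{B + 3}{B + B} = \frac{3 + B}{2 B}$)
$\sqrt{Z{\left(100 \right)} + 44859} = \sqrt{\frac{3 + 100}{2 \cdot 100} + 44859} = \sqrt{\frac{1}{2} \cdot \frac{1}{100} \cdot 103 + 44859} = \sqrt{\frac{103}{200} + 44859} = \sqrt{\frac{8971903}{200}} = \frac{\sqrt{17943806}}{20}$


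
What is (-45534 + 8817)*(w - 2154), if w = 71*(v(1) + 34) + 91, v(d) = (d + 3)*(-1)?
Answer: -2460039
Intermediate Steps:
v(d) = -3 - d (v(d) = (3 + d)*(-1) = -3 - d)
w = 2221 (w = 71*((-3 - 1*1) + 34) + 91 = 71*((-3 - 1) + 34) + 91 = 71*(-4 + 34) + 91 = 71*30 + 91 = 2130 + 91 = 2221)
(-45534 + 8817)*(w - 2154) = (-45534 + 8817)*(2221 - 2154) = -36717*67 = -2460039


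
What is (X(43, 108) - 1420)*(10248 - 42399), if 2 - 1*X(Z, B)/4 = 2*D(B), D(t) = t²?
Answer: 3045471324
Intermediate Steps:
X(Z, B) = 8 - 8*B²
(X(43, 108) - 1420)*(10248 - 42399) = ((8 - 8*108²) - 1420)*(10248 - 42399) = ((8 - 8*11664) - 1420)*(-32151) = ((8 - 93312) - 1420)*(-32151) = (-93304 - 1420)*(-32151) = -94724*(-32151) = 3045471324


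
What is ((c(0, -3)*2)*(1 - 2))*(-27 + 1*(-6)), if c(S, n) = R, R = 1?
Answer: 66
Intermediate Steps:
c(S, n) = 1
((c(0, -3)*2)*(1 - 2))*(-27 + 1*(-6)) = ((1*2)*(1 - 2))*(-27 + 1*(-6)) = (2*(-1))*(-27 - 6) = -2*(-33) = 66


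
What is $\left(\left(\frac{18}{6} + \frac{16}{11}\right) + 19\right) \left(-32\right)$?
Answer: $- \frac{8256}{11} \approx -750.54$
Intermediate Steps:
$\left(\left(\frac{18}{6} + \frac{16}{11}\right) + 19\right) \left(-32\right) = \left(\left(18 \cdot \frac{1}{6} + 16 \cdot \frac{1}{11}\right) + 19\right) \left(-32\right) = \left(\left(3 + \frac{16}{11}\right) + 19\right) \left(-32\right) = \left(\frac{49}{11} + 19\right) \left(-32\right) = \frac{258}{11} \left(-32\right) = - \frac{8256}{11}$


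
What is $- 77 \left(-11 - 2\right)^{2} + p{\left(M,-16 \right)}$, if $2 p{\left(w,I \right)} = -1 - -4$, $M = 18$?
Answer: $- \frac{26023}{2} \approx -13012.0$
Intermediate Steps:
$p{\left(w,I \right)} = \frac{3}{2}$ ($p{\left(w,I \right)} = \frac{-1 - -4}{2} = \frac{-1 + 4}{2} = \frac{1}{2} \cdot 3 = \frac{3}{2}$)
$- 77 \left(-11 - 2\right)^{2} + p{\left(M,-16 \right)} = - 77 \left(-11 - 2\right)^{2} + \frac{3}{2} = - 77 \left(-13\right)^{2} + \frac{3}{2} = \left(-77\right) 169 + \frac{3}{2} = -13013 + \frac{3}{2} = - \frac{26023}{2}$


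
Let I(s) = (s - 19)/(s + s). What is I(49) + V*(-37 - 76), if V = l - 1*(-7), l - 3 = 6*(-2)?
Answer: 11089/49 ≈ 226.31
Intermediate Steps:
l = -9 (l = 3 + 6*(-2) = 3 - 12 = -9)
V = -2 (V = -9 - 1*(-7) = -9 + 7 = -2)
I(s) = (-19 + s)/(2*s) (I(s) = (-19 + s)/((2*s)) = (-19 + s)*(1/(2*s)) = (-19 + s)/(2*s))
I(49) + V*(-37 - 76) = (1/2)*(-19 + 49)/49 - 2*(-37 - 76) = (1/2)*(1/49)*30 - 2*(-113) = 15/49 + 226 = 11089/49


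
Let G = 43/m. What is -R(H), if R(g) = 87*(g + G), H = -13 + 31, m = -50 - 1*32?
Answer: -124671/82 ≈ -1520.4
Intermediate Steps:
m = -82 (m = -50 - 32 = -82)
G = -43/82 (G = 43/(-82) = 43*(-1/82) = -43/82 ≈ -0.52439)
H = 18
R(g) = -3741/82 + 87*g (R(g) = 87*(g - 43/82) = 87*(-43/82 + g) = -3741/82 + 87*g)
-R(H) = -(-3741/82 + 87*18) = -(-3741/82 + 1566) = -1*124671/82 = -124671/82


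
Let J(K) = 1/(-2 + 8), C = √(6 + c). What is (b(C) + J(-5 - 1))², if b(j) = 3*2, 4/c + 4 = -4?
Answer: 1369/36 ≈ 38.028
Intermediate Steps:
c = -½ (c = 4/(-4 - 4) = 4/(-8) = 4*(-⅛) = -½ ≈ -0.50000)
C = √22/2 (C = √(6 - ½) = √(11/2) = √22/2 ≈ 2.3452)
J(K) = ⅙ (J(K) = 1/6 = ⅙)
b(j) = 6
(b(C) + J(-5 - 1))² = (6 + ⅙)² = (37/6)² = 1369/36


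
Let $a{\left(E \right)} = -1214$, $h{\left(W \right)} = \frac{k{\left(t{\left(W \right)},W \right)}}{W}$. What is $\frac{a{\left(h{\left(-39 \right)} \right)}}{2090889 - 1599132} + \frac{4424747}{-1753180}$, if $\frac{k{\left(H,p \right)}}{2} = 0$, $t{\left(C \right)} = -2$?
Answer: $- \frac{2178028670999}{862138537260} \approx -2.5263$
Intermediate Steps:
$k{\left(H,p \right)} = 0$ ($k{\left(H,p \right)} = 2 \cdot 0 = 0$)
$h{\left(W \right)} = 0$ ($h{\left(W \right)} = \frac{0}{W} = 0$)
$\frac{a{\left(h{\left(-39 \right)} \right)}}{2090889 - 1599132} + \frac{4424747}{-1753180} = - \frac{1214}{2090889 - 1599132} + \frac{4424747}{-1753180} = - \frac{1214}{491757} + 4424747 \left(- \frac{1}{1753180}\right) = \left(-1214\right) \frac{1}{491757} - \frac{4424747}{1753180} = - \frac{1214}{491757} - \frac{4424747}{1753180} = - \frac{2178028670999}{862138537260}$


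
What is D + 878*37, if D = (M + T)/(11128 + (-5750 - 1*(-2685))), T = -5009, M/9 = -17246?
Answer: 261774395/8063 ≈ 32466.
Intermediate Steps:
M = -155214 (M = 9*(-17246) = -155214)
D = -160223/8063 (D = (-155214 - 5009)/(11128 + (-5750 - 1*(-2685))) = -160223/(11128 + (-5750 + 2685)) = -160223/(11128 - 3065) = -160223/8063 ≈ -19.871)
D + 878*37 = -160223/8063 + 878*37 = -160223/8063 + 32486 = 261774395/8063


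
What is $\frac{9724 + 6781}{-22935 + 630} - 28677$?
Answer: $- \frac{127931398}{4461} \approx -28678.0$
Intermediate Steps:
$\frac{9724 + 6781}{-22935 + 630} - 28677 = \frac{16505}{-22305} - 28677 = 16505 \left(- \frac{1}{22305}\right) - 28677 = - \frac{3301}{4461} - 28677 = - \frac{127931398}{4461}$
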